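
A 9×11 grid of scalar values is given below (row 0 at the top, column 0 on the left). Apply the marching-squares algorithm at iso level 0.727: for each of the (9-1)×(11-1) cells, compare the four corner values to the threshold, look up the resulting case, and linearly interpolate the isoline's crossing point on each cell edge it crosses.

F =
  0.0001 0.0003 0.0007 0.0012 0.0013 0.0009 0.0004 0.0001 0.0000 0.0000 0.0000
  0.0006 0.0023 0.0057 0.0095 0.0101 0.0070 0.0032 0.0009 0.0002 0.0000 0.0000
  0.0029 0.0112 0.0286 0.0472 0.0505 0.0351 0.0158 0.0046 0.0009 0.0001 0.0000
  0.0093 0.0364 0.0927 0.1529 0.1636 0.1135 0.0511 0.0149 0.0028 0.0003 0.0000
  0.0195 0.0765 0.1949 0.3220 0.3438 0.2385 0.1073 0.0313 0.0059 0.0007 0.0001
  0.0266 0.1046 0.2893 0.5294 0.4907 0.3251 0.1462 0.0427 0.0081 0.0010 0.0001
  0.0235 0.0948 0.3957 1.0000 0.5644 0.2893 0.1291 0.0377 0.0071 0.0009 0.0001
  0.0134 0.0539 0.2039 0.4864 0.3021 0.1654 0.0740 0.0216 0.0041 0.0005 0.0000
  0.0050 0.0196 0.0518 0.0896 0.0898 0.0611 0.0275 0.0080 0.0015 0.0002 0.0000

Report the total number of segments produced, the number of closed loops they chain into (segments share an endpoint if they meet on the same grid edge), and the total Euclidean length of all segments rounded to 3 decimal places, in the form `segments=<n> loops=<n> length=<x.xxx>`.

cell (5,2): code 0100 → (5.420,3.000)–(6.000,2.548)
cell (5,3): code 1000 → (6.000,3.627)–(5.420,3.000)
cell (6,2): code 0010 → (6.000,2.548)–(6.532,3.000)
cell (6,3): code 0001 → (6.532,3.000)–(6.000,3.627)
total: 4 segments, chained into 1 closed loop(s), length Σ = 3.108625

segments=4 loops=1 length=3.109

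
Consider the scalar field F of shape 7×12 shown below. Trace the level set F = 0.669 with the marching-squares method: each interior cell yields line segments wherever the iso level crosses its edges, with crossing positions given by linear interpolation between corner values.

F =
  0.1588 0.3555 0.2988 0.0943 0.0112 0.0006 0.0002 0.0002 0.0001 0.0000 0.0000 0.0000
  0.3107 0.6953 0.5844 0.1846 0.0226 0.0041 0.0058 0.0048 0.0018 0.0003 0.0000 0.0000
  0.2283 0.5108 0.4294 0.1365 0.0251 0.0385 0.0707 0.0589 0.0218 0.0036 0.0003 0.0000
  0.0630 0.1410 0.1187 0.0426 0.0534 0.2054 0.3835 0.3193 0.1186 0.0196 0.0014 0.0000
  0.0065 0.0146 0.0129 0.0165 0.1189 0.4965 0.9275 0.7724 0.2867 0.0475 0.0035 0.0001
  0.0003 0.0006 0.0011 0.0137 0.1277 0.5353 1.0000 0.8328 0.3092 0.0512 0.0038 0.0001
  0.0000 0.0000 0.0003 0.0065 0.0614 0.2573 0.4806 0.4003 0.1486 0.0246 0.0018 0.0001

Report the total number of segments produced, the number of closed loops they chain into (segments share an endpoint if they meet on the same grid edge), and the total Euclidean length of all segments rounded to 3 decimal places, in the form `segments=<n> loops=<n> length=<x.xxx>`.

cell (0,0): code 0100 → (0.923,1.000)–(1.000,0.932)
cell (0,1): code 1000 → (1.000,1.237)–(0.923,1.000)
cell (1,0): code 0010 → (1.000,0.932)–(1.143,1.000)
cell (1,1): code 0001 → (1.143,1.000)–(1.000,1.237)
cell (3,5): code 0100 → (3.525,6.000)–(4.000,5.400)
cell (3,6): code 1100 → (3.772,7.000)–(3.525,6.000)
cell (3,7): code 1000 → (4.000,7.213)–(3.772,7.000)
cell (4,5): code 0110 → (4.000,5.400)–(5.000,5.288)
cell (4,7): code 1001 → (5.000,7.313)–(4.000,7.213)
cell (5,5): code 0010 → (5.000,5.288)–(5.637,6.000)
cell (5,6): code 0011 → (5.637,6.000)–(5.379,7.000)
cell (5,7): code 0001 → (5.379,7.000)–(5.000,7.313)
total: 12 segments, chained into 2 closed loop(s), length Σ = 7.386023

segments=12 loops=2 length=7.386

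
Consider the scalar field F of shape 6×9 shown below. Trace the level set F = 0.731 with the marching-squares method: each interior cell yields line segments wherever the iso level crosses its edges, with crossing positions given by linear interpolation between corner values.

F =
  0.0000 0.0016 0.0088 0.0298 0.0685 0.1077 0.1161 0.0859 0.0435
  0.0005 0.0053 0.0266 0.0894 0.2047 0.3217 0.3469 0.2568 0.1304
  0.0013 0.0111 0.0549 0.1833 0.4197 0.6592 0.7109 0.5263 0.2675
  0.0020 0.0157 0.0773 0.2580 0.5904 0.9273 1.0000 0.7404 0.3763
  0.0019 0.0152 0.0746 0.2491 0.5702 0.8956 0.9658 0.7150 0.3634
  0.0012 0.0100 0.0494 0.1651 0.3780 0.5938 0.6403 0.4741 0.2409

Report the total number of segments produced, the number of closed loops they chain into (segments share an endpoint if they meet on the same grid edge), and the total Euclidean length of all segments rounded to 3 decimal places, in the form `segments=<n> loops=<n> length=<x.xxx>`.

segments=10 loops=1 length=8.291

cell (2,4): code 0100 → (2.268,5.000)–(3.000,4.417)
cell (2,5): code 1100 → (2.070,6.000)–(2.268,5.000)
cell (2,6): code 1100 → (2.956,7.000)–(2.070,6.000)
cell (2,7): code 1000 → (3.000,7.026)–(2.956,7.000)
cell (3,4): code 0110 → (3.000,4.417)–(4.000,4.494)
cell (3,6): code 1011 → (4.000,6.936)–(3.370,7.000)
cell (3,7): code 0001 → (3.370,7.000)–(3.000,7.026)
cell (4,4): code 0010 → (4.000,4.494)–(4.545,5.000)
cell (4,5): code 0011 → (4.545,5.000)–(4.721,6.000)
cell (4,6): code 0001 → (4.721,6.000)–(4.000,6.936)
total: 10 segments, chained into 1 closed loop(s), length Σ = 8.290717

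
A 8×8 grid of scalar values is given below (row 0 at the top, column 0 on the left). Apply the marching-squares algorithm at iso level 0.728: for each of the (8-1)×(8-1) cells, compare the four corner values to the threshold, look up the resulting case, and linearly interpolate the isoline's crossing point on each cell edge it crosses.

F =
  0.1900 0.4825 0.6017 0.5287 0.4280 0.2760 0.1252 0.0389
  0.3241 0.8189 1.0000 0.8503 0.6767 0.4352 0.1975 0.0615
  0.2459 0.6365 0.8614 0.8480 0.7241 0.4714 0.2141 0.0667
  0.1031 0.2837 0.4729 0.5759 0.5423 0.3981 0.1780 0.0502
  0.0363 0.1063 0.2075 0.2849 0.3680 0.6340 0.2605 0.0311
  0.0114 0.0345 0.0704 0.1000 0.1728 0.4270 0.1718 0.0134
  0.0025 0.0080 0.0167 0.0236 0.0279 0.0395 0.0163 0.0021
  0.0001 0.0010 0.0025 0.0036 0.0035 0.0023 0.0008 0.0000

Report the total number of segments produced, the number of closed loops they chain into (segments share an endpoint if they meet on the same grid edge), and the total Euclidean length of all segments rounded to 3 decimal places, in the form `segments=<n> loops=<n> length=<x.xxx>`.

cell (0,0): code 0100 → (0.730,1.000)–(1.000,0.816)
cell (0,1): code 1100 → (0.317,2.000)–(0.730,1.000)
cell (0,2): code 1100 → (0.620,3.000)–(0.317,2.000)
cell (0,3): code 1000 → (1.000,3.704)–(0.620,3.000)
cell (1,0): code 0010 → (1.000,0.816)–(1.498,1.000)
cell (1,1): code 0111 → (1.498,1.000)–(2.000,1.407)
cell (1,3): code 1001 → (2.000,3.969)–(1.000,3.704)
cell (2,1): code 0010 → (2.000,1.407)–(2.343,2.000)
cell (2,2): code 0011 → (2.343,2.000)–(2.441,3.000)
cell (2,3): code 0001 → (2.441,3.000)–(2.000,3.969)
total: 10 segments, chained into 1 closed loop(s), length Σ = 8.219551

segments=10 loops=1 length=8.220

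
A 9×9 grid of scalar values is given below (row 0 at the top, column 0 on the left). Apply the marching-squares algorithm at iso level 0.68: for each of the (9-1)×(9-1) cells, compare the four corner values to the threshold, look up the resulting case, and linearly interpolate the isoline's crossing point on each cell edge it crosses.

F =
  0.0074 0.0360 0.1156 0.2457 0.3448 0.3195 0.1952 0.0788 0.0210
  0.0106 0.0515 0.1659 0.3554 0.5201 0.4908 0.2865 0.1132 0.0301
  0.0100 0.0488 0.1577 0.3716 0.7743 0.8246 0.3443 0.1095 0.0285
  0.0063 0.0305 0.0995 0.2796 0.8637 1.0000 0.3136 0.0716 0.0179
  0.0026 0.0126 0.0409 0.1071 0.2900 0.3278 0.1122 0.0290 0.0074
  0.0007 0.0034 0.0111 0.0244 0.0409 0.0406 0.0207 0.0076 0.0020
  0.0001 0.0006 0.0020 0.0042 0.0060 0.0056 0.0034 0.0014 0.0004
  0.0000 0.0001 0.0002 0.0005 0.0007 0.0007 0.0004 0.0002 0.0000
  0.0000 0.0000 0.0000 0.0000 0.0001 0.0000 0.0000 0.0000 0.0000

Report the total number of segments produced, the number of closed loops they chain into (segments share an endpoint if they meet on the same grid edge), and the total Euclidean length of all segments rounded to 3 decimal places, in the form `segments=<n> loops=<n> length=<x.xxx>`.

segments=8 loops=1 length=6.112

cell (1,3): code 0100 → (1.629,4.000)–(2.000,3.766)
cell (1,4): code 1100 → (1.567,5.000)–(1.629,4.000)
cell (1,5): code 1000 → (2.000,5.301)–(1.567,5.000)
cell (2,3): code 0110 → (2.000,3.766)–(3.000,3.685)
cell (2,5): code 1001 → (3.000,5.466)–(2.000,5.301)
cell (3,3): code 0010 → (3.000,3.685)–(3.320,4.000)
cell (3,4): code 0011 → (3.320,4.000)–(3.476,5.000)
cell (3,5): code 0001 → (3.476,5.000)–(3.000,5.466)
total: 8 segments, chained into 1 closed loop(s), length Σ = 6.112129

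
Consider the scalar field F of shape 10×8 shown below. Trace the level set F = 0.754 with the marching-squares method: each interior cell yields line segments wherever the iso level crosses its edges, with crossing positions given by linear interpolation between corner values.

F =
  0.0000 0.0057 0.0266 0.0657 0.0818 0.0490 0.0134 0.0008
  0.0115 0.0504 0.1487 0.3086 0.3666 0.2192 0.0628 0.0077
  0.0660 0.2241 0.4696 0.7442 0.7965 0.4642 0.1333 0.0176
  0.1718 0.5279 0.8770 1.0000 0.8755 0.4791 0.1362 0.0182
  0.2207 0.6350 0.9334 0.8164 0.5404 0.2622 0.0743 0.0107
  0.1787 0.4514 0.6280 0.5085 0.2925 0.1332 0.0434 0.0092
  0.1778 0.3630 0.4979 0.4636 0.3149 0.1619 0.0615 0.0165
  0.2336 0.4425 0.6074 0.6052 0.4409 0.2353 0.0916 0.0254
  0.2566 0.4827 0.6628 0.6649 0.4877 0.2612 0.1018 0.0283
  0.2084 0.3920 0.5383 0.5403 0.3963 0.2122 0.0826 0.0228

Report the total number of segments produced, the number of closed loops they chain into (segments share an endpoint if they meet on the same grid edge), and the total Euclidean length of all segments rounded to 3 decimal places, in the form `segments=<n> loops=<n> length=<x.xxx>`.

segments=12 loops=1 length=8.573

cell (1,3): code 0100 → (1.901,4.000)–(2.000,3.187)
cell (1,4): code 1000 → (2.000,4.128)–(1.901,4.000)
cell (2,1): code 0100 → (2.698,2.000)–(3.000,1.648)
cell (2,2): code 1100 → (2.038,3.000)–(2.698,2.000)
cell (2,3): code 1110 → (2.000,3.187)–(2.038,3.000)
cell (2,4): code 1001 → (3.000,4.307)–(2.000,4.128)
cell (3,1): code 0110 → (3.000,1.648)–(4.000,1.399)
cell (3,3): code 1011 → (4.000,3.226)–(3.363,4.000)
cell (3,4): code 0001 → (3.363,4.000)–(3.000,4.307)
cell (4,1): code 0010 → (4.000,1.399)–(4.587,2.000)
cell (4,2): code 0011 → (4.587,2.000)–(4.203,3.000)
cell (4,3): code 0001 → (4.203,3.000)–(4.000,3.226)
total: 12 segments, chained into 1 closed loop(s), length Σ = 8.572917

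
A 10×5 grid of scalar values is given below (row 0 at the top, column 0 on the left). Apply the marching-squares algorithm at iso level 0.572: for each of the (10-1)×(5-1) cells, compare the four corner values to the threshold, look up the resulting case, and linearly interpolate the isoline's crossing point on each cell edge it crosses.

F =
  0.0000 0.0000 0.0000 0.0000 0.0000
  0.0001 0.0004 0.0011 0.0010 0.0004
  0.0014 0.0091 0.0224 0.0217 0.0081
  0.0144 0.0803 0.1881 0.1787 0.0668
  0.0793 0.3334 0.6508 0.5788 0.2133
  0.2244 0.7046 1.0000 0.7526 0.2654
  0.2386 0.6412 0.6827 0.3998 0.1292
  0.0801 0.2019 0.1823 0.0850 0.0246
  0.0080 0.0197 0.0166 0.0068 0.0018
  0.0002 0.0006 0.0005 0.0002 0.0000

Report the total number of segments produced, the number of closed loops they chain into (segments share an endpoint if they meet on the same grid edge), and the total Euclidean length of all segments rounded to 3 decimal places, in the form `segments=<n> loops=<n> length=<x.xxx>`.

cell (3,1): code 0100 → (3.830,2.000)–(4.000,1.752)
cell (3,2): code 1100 → (3.983,3.000)–(3.830,2.000)
cell (3,3): code 1000 → (4.000,3.019)–(3.983,3.000)
cell (4,0): code 0100 → (4.643,1.000)–(5.000,0.724)
cell (4,1): code 1110 → (4.000,1.752)–(4.643,1.000)
cell (4,3): code 1001 → (5.000,3.371)–(4.000,3.019)
cell (5,0): code 0110 → (5.000,0.724)–(6.000,0.828)
cell (5,2): code 1011 → (6.000,2.391)–(5.512,3.000)
cell (5,3): code 0001 → (5.512,3.000)–(5.000,3.371)
cell (6,0): code 0010 → (6.000,0.828)–(6.158,1.000)
cell (6,1): code 0011 → (6.158,1.000)–(6.221,2.000)
cell (6,2): code 0001 → (6.221,2.000)–(6.000,2.391)
total: 12 segments, chained into 1 closed loop(s), length Σ = 7.941050

segments=12 loops=1 length=7.941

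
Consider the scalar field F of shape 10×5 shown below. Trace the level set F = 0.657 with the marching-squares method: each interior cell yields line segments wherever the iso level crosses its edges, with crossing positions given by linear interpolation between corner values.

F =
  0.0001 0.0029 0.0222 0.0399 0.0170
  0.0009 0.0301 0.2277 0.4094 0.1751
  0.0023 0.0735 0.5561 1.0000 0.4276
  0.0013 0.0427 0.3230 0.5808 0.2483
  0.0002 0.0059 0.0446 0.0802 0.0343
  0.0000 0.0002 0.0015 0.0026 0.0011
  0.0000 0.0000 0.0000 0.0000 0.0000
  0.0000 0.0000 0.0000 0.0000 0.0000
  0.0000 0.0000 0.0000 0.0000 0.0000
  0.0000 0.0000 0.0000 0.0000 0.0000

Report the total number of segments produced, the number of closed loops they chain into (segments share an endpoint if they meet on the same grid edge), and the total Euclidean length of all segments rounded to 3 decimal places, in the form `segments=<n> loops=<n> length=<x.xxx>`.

segments=4 loops=1 length=3.941

cell (1,2): code 0100 → (1.419,3.000)–(2.000,2.227)
cell (1,3): code 1000 → (2.000,3.599)–(1.419,3.000)
cell (2,2): code 0010 → (2.000,2.227)–(2.818,3.000)
cell (2,3): code 0001 → (2.818,3.000)–(2.000,3.599)
total: 4 segments, chained into 1 closed loop(s), length Σ = 3.940700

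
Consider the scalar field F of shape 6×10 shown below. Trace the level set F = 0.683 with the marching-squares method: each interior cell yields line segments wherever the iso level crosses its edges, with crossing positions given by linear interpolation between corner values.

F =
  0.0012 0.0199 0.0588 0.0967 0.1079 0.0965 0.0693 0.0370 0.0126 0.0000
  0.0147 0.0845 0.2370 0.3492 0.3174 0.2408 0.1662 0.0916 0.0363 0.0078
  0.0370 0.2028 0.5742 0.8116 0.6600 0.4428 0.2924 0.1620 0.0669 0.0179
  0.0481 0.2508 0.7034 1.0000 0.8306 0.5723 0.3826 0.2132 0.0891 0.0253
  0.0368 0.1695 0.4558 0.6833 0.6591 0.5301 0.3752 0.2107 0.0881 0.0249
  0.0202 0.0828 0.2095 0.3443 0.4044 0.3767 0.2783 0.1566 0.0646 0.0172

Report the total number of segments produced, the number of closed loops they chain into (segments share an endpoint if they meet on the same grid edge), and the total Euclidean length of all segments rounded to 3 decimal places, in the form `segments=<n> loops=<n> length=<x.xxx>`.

cell (1,2): code 0100 → (1.722,3.000)–(2.000,2.458)
cell (1,3): code 1000 → (2.000,3.848)–(1.722,3.000)
cell (2,1): code 0100 → (2.842,2.000)–(3.000,1.955)
cell (2,2): code 1110 → (2.000,2.458)–(2.842,2.000)
cell (2,3): code 1101 → (2.135,4.000)–(2.000,3.848)
cell (2,4): code 1000 → (3.000,4.571)–(2.135,4.000)
cell (3,1): code 0010 → (3.000,1.955)–(3.082,2.000)
cell (3,2): code 0111 → (3.082,2.000)–(4.000,2.999)
cell (3,3): code 1011 → (4.000,3.012)–(3.861,4.000)
cell (3,4): code 0001 → (3.861,4.000)–(3.000,4.571)
cell (4,2): code 0010 → (4.000,2.999)–(4.001,3.000)
cell (4,3): code 0001 → (4.001,3.000)–(4.000,3.012)
total: 12 segments, chained into 1 closed loop(s), length Σ = 7.359015

segments=12 loops=1 length=7.359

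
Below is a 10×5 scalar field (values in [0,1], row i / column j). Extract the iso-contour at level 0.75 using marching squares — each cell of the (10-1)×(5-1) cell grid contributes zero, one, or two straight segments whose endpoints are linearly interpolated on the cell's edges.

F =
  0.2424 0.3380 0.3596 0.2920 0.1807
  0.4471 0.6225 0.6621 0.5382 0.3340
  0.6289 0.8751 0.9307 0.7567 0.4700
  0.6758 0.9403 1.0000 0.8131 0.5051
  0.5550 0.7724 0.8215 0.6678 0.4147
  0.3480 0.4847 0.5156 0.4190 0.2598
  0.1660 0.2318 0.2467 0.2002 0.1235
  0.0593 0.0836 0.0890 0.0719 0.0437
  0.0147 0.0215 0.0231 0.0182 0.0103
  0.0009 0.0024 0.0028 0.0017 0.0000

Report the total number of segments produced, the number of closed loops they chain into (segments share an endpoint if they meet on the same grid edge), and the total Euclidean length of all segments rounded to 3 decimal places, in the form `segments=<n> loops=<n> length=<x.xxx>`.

segments=12 loops=1 length=9.086

cell (1,0): code 0100 → (1.505,1.000)–(2.000,0.492)
cell (1,1): code 1100 → (1.327,2.000)–(1.505,1.000)
cell (1,2): code 1100 → (1.969,3.000)–(1.327,2.000)
cell (1,3): code 1000 → (2.000,3.023)–(1.969,3.000)
cell (2,0): code 0110 → (2.000,0.492)–(3.000,0.281)
cell (2,3): code 1001 → (3.000,3.205)–(2.000,3.023)
cell (3,0): code 0110 → (3.000,0.281)–(4.000,0.897)
cell (3,2): code 1011 → (4.000,2.465)–(3.434,3.000)
cell (3,3): code 0001 → (3.434,3.000)–(3.000,3.205)
cell (4,0): code 0010 → (4.000,0.897)–(4.078,1.000)
cell (4,1): code 0011 → (4.078,1.000)–(4.234,2.000)
cell (4,2): code 0001 → (4.234,2.000)–(4.000,2.465)
total: 12 segments, chained into 1 closed loop(s), length Σ = 9.085790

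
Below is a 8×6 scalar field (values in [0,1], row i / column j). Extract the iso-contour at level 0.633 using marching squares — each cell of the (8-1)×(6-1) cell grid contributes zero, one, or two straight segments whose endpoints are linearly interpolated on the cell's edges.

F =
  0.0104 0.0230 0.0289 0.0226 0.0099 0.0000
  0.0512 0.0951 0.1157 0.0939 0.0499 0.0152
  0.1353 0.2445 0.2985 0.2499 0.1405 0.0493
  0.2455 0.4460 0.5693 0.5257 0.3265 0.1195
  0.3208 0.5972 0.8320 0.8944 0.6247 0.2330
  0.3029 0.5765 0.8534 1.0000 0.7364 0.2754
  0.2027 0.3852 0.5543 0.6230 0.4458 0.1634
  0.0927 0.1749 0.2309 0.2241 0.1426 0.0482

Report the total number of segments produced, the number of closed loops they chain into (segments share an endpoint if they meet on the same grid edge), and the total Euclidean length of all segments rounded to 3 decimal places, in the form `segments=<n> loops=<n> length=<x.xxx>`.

cell (3,1): code 0100 → (3.242,2.000)–(4.000,1.152)
cell (3,2): code 1100 → (3.291,3.000)–(3.242,2.000)
cell (3,3): code 1000 → (4.000,3.969)–(3.291,3.000)
cell (4,1): code 0110 → (4.000,1.152)–(5.000,1.204)
cell (4,3): code 1101 → (4.074,4.000)–(4.000,3.969)
cell (4,4): code 1000 → (5.000,4.224)–(4.074,4.000)
cell (5,1): code 0010 → (5.000,1.204)–(5.737,2.000)
cell (5,2): code 0011 → (5.737,2.000)–(5.973,3.000)
cell (5,3): code 0011 → (5.973,3.000)–(5.356,4.000)
cell (5,4): code 0001 → (5.356,4.000)–(5.000,4.224)
total: 10 segments, chained into 1 closed loop(s), length Σ = 9.081262

segments=10 loops=1 length=9.081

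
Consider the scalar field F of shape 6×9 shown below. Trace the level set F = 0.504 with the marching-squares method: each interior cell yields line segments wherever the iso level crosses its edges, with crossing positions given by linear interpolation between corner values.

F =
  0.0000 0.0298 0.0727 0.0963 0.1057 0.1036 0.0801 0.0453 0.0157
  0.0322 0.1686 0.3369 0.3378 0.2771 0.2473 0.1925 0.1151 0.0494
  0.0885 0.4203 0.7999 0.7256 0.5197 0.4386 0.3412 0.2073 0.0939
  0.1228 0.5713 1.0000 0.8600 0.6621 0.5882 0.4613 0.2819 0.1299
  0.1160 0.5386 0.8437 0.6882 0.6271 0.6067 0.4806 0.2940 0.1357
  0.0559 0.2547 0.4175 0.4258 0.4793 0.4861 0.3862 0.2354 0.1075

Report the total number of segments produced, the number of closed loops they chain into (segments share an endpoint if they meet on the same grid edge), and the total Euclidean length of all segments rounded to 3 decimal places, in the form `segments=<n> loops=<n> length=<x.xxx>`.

cell (1,1): code 0100 → (1.361,2.000)–(2.000,1.220)
cell (1,2): code 1100 → (1.429,3.000)–(1.361,2.000)
cell (1,3): code 1100 → (1.935,4.000)–(1.429,3.000)
cell (1,4): code 1000 → (2.000,4.194)–(1.935,4.000)
cell (2,0): code 0100 → (2.554,1.000)–(3.000,0.850)
cell (2,1): code 1110 → (2.000,1.220)–(2.554,1.000)
cell (2,4): code 1101 → (2.437,5.000)–(2.000,4.194)
cell (2,5): code 1000 → (3.000,5.664)–(2.437,5.000)
cell (3,0): code 0110 → (3.000,0.850)–(4.000,0.918)
cell (3,5): code 1001 → (4.000,5.814)–(3.000,5.664)
cell (4,0): code 0010 → (4.000,0.918)–(4.122,1.000)
cell (4,1): code 0011 → (4.122,1.000)–(4.797,2.000)
cell (4,2): code 0011 → (4.797,2.000)–(4.702,3.000)
cell (4,3): code 0011 → (4.702,3.000)–(4.833,4.000)
cell (4,4): code 0011 → (4.833,4.000)–(4.852,5.000)
cell (4,5): code 0001 → (4.852,5.000)–(4.000,5.814)
total: 16 segments, chained into 1 closed loop(s), length Σ = 13.748258

segments=16 loops=1 length=13.748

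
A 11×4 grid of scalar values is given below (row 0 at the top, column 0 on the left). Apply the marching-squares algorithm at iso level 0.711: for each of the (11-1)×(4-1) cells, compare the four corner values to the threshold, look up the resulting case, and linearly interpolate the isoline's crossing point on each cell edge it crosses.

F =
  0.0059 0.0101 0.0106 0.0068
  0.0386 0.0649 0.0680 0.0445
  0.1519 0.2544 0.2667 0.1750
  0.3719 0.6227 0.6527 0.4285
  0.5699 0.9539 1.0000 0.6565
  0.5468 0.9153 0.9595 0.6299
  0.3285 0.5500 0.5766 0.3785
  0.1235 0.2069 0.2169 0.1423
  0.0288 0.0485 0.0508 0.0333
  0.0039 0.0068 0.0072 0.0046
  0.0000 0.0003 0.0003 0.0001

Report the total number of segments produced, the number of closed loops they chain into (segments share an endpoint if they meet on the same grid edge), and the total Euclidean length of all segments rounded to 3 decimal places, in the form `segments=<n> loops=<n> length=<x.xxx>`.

segments=8 loops=1 length=7.950

cell (3,0): code 0100 → (3.267,1.000)–(4.000,0.367)
cell (3,1): code 1100 → (3.168,2.000)–(3.267,1.000)
cell (3,2): code 1000 → (4.000,2.841)–(3.168,2.000)
cell (4,0): code 0110 → (4.000,0.367)–(5.000,0.446)
cell (4,2): code 1001 → (5.000,2.754)–(4.000,2.841)
cell (5,0): code 0010 → (5.000,0.446)–(5.559,1.000)
cell (5,1): code 0011 → (5.559,1.000)–(5.649,2.000)
cell (5,2): code 0001 → (5.649,2.000)–(5.000,2.754)
total: 8 segments, chained into 1 closed loop(s), length Σ = 7.949875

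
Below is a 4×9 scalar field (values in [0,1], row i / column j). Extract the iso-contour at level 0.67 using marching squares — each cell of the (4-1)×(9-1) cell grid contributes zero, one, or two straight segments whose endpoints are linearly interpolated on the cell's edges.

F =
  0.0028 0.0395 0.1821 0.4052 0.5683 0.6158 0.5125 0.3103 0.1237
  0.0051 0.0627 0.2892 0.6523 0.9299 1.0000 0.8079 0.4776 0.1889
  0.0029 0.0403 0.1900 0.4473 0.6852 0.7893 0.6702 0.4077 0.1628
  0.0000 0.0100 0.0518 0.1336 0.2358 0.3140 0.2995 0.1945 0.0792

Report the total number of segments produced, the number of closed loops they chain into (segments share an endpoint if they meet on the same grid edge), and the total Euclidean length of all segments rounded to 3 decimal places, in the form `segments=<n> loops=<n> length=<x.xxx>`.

cell (0,3): code 0100 → (0.281,4.000)–(1.000,3.064)
cell (0,4): code 1100 → (0.141,5.000)–(0.281,4.000)
cell (0,5): code 1100 → (0.533,6.000)–(0.141,5.000)
cell (0,6): code 1000 → (1.000,6.417)–(0.533,6.000)
cell (1,3): code 0110 → (1.000,3.064)–(2.000,3.936)
cell (1,6): code 1001 → (2.000,6.001)–(1.000,6.417)
cell (2,3): code 0010 → (2.000,3.936)–(2.034,4.000)
cell (2,4): code 0011 → (2.034,4.000)–(2.251,5.000)
cell (2,5): code 0011 → (2.251,5.000)–(2.001,6.000)
cell (2,6): code 0001 → (2.001,6.000)–(2.000,6.001)
total: 10 segments, chained into 1 closed loop(s), length Σ = 8.428310

segments=10 loops=1 length=8.428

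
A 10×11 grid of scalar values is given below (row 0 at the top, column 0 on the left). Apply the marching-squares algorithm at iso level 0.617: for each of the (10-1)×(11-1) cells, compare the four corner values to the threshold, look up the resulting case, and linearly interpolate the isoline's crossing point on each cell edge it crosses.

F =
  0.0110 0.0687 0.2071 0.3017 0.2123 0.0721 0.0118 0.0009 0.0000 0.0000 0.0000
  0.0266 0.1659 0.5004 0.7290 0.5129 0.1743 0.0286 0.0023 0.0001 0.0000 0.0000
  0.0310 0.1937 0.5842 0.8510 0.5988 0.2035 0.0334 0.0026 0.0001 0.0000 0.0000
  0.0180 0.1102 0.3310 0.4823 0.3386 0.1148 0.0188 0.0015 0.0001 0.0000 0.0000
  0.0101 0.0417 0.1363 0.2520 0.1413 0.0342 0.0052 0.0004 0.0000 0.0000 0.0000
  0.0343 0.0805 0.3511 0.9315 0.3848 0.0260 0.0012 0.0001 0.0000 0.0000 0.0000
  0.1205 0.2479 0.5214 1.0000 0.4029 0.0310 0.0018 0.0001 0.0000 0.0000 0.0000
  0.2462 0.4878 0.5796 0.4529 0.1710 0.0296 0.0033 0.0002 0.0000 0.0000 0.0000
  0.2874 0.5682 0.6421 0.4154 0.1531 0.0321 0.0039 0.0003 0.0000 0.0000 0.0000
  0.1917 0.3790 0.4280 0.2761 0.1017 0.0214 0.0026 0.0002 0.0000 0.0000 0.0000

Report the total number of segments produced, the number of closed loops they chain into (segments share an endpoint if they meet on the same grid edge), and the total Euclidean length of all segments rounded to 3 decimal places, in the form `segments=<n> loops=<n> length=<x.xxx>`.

cell (0,2): code 0100 → (0.738,3.000)–(1.000,2.510)
cell (0,3): code 1000 → (1.000,3.518)–(0.738,3.000)
cell (1,2): code 0110 → (1.000,2.510)–(2.000,2.123)
cell (1,3): code 1001 → (2.000,3.928)–(1.000,3.518)
cell (2,2): code 0010 → (2.000,2.123)–(2.635,3.000)
cell (2,3): code 0001 → (2.635,3.000)–(2.000,3.928)
cell (4,2): code 0100 → (4.537,3.000)–(5.000,2.458)
cell (4,3): code 1000 → (5.000,3.575)–(4.537,3.000)
cell (5,2): code 0110 → (5.000,2.458)–(6.000,2.200)
cell (5,3): code 1001 → (6.000,3.641)–(5.000,3.575)
cell (6,2): code 0010 → (6.000,2.200)–(6.700,3.000)
cell (6,3): code 0001 → (6.700,3.000)–(6.000,3.641)
cell (7,1): code 0100 → (7.598,2.000)–(8.000,1.660)
cell (7,2): code 1000 → (8.000,2.111)–(7.598,2.000)
cell (8,1): code 0010 → (8.000,1.660)–(8.117,2.000)
cell (8,2): code 0001 → (8.117,2.000)–(8.000,2.111)
total: 16 segments, chained into 3 closed loop(s), length Σ = 12.457950

segments=16 loops=3 length=12.458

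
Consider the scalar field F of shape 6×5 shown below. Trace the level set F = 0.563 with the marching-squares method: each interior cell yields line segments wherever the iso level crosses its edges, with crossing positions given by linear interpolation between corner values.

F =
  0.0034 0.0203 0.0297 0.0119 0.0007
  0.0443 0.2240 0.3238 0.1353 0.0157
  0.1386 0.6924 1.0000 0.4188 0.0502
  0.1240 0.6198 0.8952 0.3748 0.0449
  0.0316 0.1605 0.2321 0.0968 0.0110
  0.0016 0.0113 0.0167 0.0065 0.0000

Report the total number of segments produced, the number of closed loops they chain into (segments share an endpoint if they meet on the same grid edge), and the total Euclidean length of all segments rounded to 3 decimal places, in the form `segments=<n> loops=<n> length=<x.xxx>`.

segments=8 loops=1 length=6.482

cell (1,0): code 0100 → (1.724,1.000)–(2.000,0.766)
cell (1,1): code 1100 → (1.354,2.000)–(1.724,1.000)
cell (1,2): code 1000 → (2.000,2.752)–(1.354,2.000)
cell (2,0): code 0110 → (2.000,0.766)–(3.000,0.885)
cell (2,2): code 1001 → (3.000,2.638)–(2.000,2.752)
cell (3,0): code 0010 → (3.000,0.885)–(3.124,1.000)
cell (3,1): code 0011 → (3.124,1.000)–(3.501,2.000)
cell (3,2): code 0001 → (3.501,2.000)–(3.000,2.638)
total: 8 segments, chained into 1 closed loop(s), length Σ = 6.481887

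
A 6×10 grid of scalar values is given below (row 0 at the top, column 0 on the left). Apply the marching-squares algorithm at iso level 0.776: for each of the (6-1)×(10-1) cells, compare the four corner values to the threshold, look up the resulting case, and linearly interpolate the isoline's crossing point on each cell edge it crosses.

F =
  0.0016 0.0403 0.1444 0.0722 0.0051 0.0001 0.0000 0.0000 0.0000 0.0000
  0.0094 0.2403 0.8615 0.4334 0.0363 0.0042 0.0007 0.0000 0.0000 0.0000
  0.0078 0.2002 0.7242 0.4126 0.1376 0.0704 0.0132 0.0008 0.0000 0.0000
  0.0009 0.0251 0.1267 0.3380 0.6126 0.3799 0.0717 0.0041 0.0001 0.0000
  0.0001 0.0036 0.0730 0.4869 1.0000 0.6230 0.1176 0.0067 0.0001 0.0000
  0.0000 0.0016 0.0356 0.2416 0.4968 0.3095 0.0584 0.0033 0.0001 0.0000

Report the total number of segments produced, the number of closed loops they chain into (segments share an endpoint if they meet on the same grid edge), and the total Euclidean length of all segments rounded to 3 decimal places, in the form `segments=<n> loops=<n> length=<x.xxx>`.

cell (0,1): code 0100 → (0.881,2.000)–(1.000,1.862)
cell (0,2): code 1000 → (1.000,2.200)–(0.881,2.000)
cell (1,1): code 0010 → (1.000,1.862)–(1.623,2.000)
cell (1,2): code 0001 → (1.623,2.000)–(1.000,2.200)
cell (3,3): code 0100 → (3.422,4.000)–(4.000,3.563)
cell (3,4): code 1000 → (4.000,4.594)–(3.422,4.000)
cell (4,3): code 0010 → (4.000,3.563)–(4.445,4.000)
cell (4,4): code 0001 → (4.445,4.000)–(4.000,4.594)
total: 8 segments, chained into 2 closed loop(s), length Σ = 4.625923

segments=8 loops=2 length=4.626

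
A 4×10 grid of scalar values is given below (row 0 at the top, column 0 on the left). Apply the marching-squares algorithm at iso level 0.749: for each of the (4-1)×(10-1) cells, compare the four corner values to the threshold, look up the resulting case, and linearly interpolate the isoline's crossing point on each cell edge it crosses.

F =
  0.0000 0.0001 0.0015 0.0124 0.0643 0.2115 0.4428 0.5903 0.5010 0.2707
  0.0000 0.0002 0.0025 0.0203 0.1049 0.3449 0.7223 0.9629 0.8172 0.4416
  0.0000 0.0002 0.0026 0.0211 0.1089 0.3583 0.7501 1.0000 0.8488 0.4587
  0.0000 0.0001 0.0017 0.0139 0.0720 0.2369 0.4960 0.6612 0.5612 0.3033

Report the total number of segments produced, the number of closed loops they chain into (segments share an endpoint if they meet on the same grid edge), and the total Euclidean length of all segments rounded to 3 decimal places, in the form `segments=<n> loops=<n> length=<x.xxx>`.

segments=10 loops=1 length=7.165

cell (0,6): code 0100 → (0.426,7.000)–(1.000,6.111)
cell (0,7): code 1100 → (0.784,8.000)–(0.426,7.000)
cell (0,8): code 1000 → (1.000,8.182)–(0.784,8.000)
cell (1,5): code 0100 → (1.960,6.000)–(2.000,5.997)
cell (1,6): code 1110 → (1.000,6.111)–(1.960,6.000)
cell (1,8): code 1001 → (2.000,8.256)–(1.000,8.182)
cell (2,5): code 0010 → (2.000,5.997)–(2.004,6.000)
cell (2,6): code 0011 → (2.004,6.000)–(2.741,7.000)
cell (2,7): code 0011 → (2.741,7.000)–(2.347,8.000)
cell (2,8): code 0001 → (2.347,8.000)–(2.000,8.256)
total: 10 segments, chained into 1 closed loop(s), length Σ = 7.164733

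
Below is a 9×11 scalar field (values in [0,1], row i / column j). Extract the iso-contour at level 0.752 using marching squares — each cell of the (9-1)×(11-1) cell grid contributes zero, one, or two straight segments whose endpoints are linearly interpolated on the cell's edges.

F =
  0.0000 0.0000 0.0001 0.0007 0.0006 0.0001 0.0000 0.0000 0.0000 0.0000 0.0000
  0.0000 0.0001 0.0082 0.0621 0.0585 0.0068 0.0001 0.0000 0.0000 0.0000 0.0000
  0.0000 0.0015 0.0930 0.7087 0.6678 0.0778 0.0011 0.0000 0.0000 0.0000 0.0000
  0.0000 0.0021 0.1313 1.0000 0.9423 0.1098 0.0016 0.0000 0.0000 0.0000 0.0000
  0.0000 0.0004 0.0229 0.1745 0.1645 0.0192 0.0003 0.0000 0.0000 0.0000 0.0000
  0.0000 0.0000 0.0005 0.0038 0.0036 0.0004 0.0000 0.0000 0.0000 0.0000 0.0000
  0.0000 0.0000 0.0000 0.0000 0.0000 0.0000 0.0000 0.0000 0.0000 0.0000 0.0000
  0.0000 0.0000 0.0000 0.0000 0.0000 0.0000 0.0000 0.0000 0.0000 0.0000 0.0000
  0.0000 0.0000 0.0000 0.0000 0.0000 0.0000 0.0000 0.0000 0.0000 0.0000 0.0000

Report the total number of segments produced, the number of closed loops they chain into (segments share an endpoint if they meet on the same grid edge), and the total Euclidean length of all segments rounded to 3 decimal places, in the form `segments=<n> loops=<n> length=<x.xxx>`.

segments=6 loops=1 length=4.391

cell (2,2): code 0100 → (2.149,3.000)–(3.000,2.715)
cell (2,3): code 1100 → (2.307,4.000)–(2.149,3.000)
cell (2,4): code 1000 → (3.000,4.229)–(2.307,4.000)
cell (3,2): code 0010 → (3.000,2.715)–(3.300,3.000)
cell (3,3): code 0011 → (3.300,3.000)–(3.245,4.000)
cell (3,4): code 0001 → (3.245,4.000)–(3.000,4.229)
total: 6 segments, chained into 1 closed loop(s), length Σ = 4.391162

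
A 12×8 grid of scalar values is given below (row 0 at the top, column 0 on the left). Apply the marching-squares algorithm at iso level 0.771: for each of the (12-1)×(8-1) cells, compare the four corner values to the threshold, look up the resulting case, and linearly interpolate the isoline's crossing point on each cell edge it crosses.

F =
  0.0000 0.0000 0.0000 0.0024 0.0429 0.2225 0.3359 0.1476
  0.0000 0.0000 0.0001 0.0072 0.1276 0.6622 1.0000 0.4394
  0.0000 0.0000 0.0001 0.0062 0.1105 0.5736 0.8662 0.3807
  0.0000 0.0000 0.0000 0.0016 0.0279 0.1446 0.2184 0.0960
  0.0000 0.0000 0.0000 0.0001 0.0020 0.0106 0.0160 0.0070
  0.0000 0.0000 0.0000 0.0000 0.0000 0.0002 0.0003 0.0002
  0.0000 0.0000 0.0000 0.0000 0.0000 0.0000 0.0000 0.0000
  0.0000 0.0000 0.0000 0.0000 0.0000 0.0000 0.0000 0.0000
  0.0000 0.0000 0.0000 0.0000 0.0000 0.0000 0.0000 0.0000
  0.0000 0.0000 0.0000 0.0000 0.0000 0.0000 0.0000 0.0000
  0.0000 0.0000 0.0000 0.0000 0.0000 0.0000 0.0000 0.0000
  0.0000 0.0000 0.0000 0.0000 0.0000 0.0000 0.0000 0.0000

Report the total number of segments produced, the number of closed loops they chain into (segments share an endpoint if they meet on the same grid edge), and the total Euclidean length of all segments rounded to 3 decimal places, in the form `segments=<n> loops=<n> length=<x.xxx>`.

cell (0,5): code 0100 → (0.655,6.000)–(1.000,5.322)
cell (0,6): code 1000 → (1.000,6.408)–(0.655,6.000)
cell (1,5): code 0110 → (1.000,5.322)–(2.000,5.675)
cell (1,6): code 1001 → (2.000,6.196)–(1.000,6.408)
cell (2,5): code 0010 → (2.000,5.675)–(2.147,6.000)
cell (2,6): code 0001 → (2.147,6.000)–(2.000,6.196)
total: 6 segments, chained into 1 closed loop(s), length Σ = 3.979842

segments=6 loops=1 length=3.980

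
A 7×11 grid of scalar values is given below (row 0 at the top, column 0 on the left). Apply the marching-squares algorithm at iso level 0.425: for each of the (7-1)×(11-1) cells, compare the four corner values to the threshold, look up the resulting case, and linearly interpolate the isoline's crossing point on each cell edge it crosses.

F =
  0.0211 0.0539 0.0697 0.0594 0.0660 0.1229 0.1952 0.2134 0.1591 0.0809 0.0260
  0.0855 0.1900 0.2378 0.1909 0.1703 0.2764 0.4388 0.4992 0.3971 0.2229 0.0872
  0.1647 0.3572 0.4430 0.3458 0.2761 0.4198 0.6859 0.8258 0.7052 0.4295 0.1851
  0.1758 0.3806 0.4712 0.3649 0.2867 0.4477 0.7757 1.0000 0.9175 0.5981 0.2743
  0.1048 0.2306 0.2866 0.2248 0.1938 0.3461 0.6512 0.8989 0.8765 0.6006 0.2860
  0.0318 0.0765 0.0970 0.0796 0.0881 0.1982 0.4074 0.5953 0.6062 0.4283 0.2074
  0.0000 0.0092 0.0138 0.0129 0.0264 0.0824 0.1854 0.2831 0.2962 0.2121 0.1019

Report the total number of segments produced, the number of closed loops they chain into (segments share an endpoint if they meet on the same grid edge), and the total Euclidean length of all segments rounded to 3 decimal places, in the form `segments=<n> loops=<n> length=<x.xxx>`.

cell (0,5): code 0100 → (0.943,6.000)–(1.000,5.915)
cell (0,6): code 1100 → (0.740,7.000)–(0.943,6.000)
cell (0,7): code 1000 → (1.000,7.727)–(0.740,7.000)
cell (1,1): code 0100 → (1.912,2.000)–(2.000,1.790)
cell (1,2): code 1000 → (2.000,2.185)–(1.912,2.000)
cell (1,5): code 0110 → (1.000,5.915)–(2.000,5.020)
cell (1,7): code 1101 → (1.091,8.000)–(1.000,7.727)
cell (1,8): code 1100 → (1.978,9.000)–(1.091,8.000)
cell (1,9): code 1000 → (2.000,9.018)–(1.978,9.000)
cell (2,1): code 0110 → (2.000,1.790)–(3.000,1.490)
cell (2,2): code 1001 → (3.000,2.435)–(2.000,2.185)
cell (2,4): code 0100 → (2.186,5.000)–(3.000,4.859)
cell (2,5): code 1110 → (2.000,5.020)–(2.186,5.000)
cell (2,9): code 1001 → (3.000,9.535)–(2.000,9.018)
cell (3,1): code 0010 → (3.000,1.490)–(3.250,2.000)
cell (3,2): code 0001 → (3.250,2.000)–(3.000,2.435)
cell (3,4): code 0010 → (3.000,4.859)–(3.223,5.000)
cell (3,5): code 0111 → (3.223,5.000)–(4.000,5.259)
cell (3,9): code 1001 → (4.000,9.558)–(3.000,9.535)
cell (4,5): code 0010 → (4.000,5.259)–(4.928,6.000)
cell (4,6): code 0111 → (4.928,6.000)–(5.000,6.094)
cell (4,9): code 1001 → (5.000,9.015)–(4.000,9.558)
cell (5,6): code 0010 → (5.000,6.094)–(5.545,7.000)
cell (5,7): code 0011 → (5.545,7.000)–(5.585,8.000)
cell (5,8): code 0011 → (5.585,8.000)–(5.015,9.000)
cell (5,9): code 0001 → (5.015,9.000)–(5.000,9.015)
total: 26 segments, chained into 2 closed loop(s), length Σ = 18.362724

segments=26 loops=2 length=18.363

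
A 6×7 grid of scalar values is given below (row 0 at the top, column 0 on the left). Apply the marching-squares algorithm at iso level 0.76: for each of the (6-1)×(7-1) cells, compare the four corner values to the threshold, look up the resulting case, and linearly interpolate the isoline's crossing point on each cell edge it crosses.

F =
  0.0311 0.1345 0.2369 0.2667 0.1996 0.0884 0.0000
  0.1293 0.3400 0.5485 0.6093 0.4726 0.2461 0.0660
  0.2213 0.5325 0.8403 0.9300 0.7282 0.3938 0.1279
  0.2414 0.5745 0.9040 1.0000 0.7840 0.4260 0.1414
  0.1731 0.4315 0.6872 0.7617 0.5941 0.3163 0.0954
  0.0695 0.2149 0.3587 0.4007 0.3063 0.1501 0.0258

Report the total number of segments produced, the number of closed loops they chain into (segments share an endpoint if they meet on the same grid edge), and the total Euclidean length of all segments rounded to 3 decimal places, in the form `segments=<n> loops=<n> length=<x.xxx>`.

cell (1,1): code 0100 → (1.725,2.000)–(2.000,1.739)
cell (1,2): code 1100 → (1.470,3.000)–(1.725,2.000)
cell (1,3): code 1000 → (2.000,3.842)–(1.470,3.000)
cell (2,1): code 0110 → (2.000,1.739)–(3.000,1.563)
cell (2,3): code 1101 → (2.570,4.000)–(2.000,3.842)
cell (2,4): code 1000 → (3.000,4.067)–(2.570,4.000)
cell (3,1): code 0010 → (3.000,1.563)–(3.664,2.000)
cell (3,2): code 0111 → (3.664,2.000)–(4.000,2.977)
cell (3,3): code 1011 → (4.000,3.010)–(3.126,4.000)
cell (3,4): code 0001 → (3.126,4.000)–(3.000,4.067)
cell (4,2): code 0010 → (4.000,2.977)–(4.005,3.000)
cell (4,3): code 0001 → (4.005,3.000)–(4.000,3.010)
total: 12 segments, chained into 1 closed loop(s), length Σ = 7.774600

segments=12 loops=1 length=7.775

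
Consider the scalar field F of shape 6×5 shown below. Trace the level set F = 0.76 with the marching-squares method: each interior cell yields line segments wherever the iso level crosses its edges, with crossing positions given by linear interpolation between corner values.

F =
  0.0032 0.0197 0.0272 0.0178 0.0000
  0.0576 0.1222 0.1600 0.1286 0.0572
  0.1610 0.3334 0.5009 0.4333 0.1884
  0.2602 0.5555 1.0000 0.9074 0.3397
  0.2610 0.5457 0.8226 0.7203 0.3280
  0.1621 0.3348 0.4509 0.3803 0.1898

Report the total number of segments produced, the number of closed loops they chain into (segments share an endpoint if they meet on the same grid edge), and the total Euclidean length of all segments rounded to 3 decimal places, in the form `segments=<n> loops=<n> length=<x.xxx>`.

cell (2,1): code 0100 → (2.519,2.000)–(3.000,1.460)
cell (2,2): code 1100 → (2.689,3.000)–(2.519,2.000)
cell (2,3): code 1000 → (3.000,3.260)–(2.689,3.000)
cell (3,1): code 0110 → (3.000,1.460)–(4.000,1.774)
cell (3,2): code 1011 → (4.000,2.612)–(3.788,3.000)
cell (3,3): code 0001 → (3.788,3.000)–(3.000,3.260)
cell (4,1): code 0010 → (4.000,1.774)–(4.168,2.000)
cell (4,2): code 0001 → (4.168,2.000)–(4.000,2.612)
total: 8 segments, chained into 1 closed loop(s), length Σ = 5.378903

segments=8 loops=1 length=5.379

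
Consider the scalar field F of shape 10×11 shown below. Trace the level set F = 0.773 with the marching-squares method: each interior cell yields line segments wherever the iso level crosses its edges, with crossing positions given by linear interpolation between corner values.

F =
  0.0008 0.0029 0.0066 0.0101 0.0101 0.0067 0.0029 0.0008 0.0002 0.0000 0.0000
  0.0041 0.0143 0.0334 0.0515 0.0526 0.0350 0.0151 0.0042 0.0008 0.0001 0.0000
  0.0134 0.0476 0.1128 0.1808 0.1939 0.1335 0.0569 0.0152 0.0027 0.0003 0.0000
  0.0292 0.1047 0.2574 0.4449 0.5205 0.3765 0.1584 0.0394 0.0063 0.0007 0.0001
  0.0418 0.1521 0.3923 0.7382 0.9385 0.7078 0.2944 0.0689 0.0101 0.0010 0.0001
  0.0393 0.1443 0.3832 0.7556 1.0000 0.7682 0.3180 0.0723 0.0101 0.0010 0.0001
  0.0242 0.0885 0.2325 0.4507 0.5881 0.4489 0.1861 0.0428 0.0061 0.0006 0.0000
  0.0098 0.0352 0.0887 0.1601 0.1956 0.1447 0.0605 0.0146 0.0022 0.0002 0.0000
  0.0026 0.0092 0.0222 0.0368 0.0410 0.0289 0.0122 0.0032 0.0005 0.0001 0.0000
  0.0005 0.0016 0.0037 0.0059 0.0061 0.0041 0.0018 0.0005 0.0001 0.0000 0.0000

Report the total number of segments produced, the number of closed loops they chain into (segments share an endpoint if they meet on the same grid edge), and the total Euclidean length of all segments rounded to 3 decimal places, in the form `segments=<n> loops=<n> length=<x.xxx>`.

cell (3,3): code 0100 → (3.604,4.000)–(4.000,3.174)
cell (3,4): code 1000 → (4.000,4.717)–(3.604,4.000)
cell (4,3): code 0110 → (4.000,3.174)–(5.000,3.071)
cell (4,4): code 1001 → (5.000,4.979)–(4.000,4.717)
cell (5,3): code 0010 → (5.000,3.071)–(5.551,4.000)
cell (5,4): code 0001 → (5.551,4.000)–(5.000,4.979)
total: 6 segments, chained into 1 closed loop(s), length Σ = 5.978300

segments=6 loops=1 length=5.978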